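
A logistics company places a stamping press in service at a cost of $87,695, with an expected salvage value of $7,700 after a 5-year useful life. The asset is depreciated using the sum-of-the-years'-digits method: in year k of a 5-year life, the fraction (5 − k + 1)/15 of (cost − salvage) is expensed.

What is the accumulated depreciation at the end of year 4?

$74,662

Depreciable base = $87,695 − $7,700 = $79,995.
Sum of the years' digits = 5+4+3+2+1 = 15.
Year 1: $79,995 × 5/15 = $26,665. Book value $61,030.
Year 2: $79,995 × 4/15 = $21,332. Book value $39,698.
Year 3: $79,995 × 3/15 = $15,999. Book value $23,699.
Year 4: $79,995 × 2/15 = $10,666. Book value $13,033.
Accumulated through year 4 = $87,695 − $13,033 = $74,662.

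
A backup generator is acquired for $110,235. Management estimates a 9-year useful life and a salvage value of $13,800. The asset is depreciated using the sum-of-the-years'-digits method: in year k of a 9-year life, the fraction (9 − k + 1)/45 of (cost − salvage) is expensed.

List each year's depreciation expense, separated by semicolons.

$19,287; $17,144; $15,001; $12,858; $10,715; $8,572; $6,429; $4,286; $2,143

Depreciable base = $110,235 − $13,800 = $96,435.
Sum of the years' digits = 9+8+7+6+5+4+3+2+1 = 45.
Year 1: $96,435 × 9/45 = $19,287. Book value $90,948.
Year 2: $96,435 × 8/45 = $17,144. Book value $73,804.
Year 3: $96,435 × 7/45 = $15,001. Book value $58,803.
Year 4: $96,435 × 6/45 = $12,858. Book value $45,945.
Year 5: $96,435 × 5/45 = $10,715. Book value $35,230.
Year 6: $96,435 × 4/45 = $8,572. Book value $26,658.
Year 7: $96,435 × 3/45 = $6,429. Book value $20,229.
Year 8: $96,435 × 2/45 = $4,286. Book value $15,943.
Year 9: $96,435 × 1/45 = $2,143. Book value $13,800.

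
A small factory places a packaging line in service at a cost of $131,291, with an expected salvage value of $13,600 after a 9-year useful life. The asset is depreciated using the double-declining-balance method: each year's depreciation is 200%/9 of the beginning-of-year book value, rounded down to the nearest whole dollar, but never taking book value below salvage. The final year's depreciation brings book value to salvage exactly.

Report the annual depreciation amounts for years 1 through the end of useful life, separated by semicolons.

$29,175; $22,692; $17,649; $13,727; $10,677; $8,304; $6,459; $5,024; $3,984

Depreciable base = $131,291 − $13,600 = $117,691.
Year 1: ⌊$131,291 × 200%/9⌋ = $29,175. Book value $102,116.
Year 2: ⌊$102,116 × 200%/9⌋ = $22,692. Book value $79,424.
Year 3: ⌊$79,424 × 200%/9⌋ = $17,649. Book value $61,775.
Year 4: ⌊$61,775 × 200%/9⌋ = $13,727. Book value $48,048.
Year 5: ⌊$48,048 × 200%/9⌋ = $10,677. Book value $37,371.
Year 6: ⌊$37,371 × 200%/9⌋ = $8,304. Book value $29,067.
Year 7: ⌊$29,067 × 200%/9⌋ = $6,459. Book value $22,608.
Year 8: ⌊$22,608 × 200%/9⌋ = $5,024. Book value $17,584.
Year 9 (final): $17,584 − $13,600 = $3,984. Book value $13,600.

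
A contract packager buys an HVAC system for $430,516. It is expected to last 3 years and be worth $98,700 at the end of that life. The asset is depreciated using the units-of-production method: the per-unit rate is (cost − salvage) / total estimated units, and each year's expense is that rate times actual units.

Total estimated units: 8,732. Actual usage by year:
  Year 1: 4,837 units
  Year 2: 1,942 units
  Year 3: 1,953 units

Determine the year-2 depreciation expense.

Depreciable base = $430,516 − $98,700 = $331,816.
Rate = $331,816 / 8,732 units = $38 per unit.
Year 1: 4,837 × $38 = $183,806. Book value $246,710.
Year 2: 1,942 × $38 = $73,796. Book value $172,914.

$73,796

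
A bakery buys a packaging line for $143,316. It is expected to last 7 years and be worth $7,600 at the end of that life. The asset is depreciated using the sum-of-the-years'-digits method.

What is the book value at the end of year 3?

$56,070

Depreciable base = $143,316 − $7,600 = $135,716.
Sum of the years' digits = 7+6+5+4+3+2+1 = 28.
Year 1: $135,716 × 7/28 = $33,929. Book value $109,387.
Year 2: $135,716 × 6/28 = $29,082. Book value $80,305.
Year 3: $135,716 × 5/28 = $24,235. Book value $56,070.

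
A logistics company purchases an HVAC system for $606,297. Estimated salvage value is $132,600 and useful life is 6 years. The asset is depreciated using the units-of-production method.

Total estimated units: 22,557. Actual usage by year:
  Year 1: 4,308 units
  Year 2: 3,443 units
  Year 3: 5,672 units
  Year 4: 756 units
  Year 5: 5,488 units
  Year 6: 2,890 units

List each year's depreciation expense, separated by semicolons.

$90,468; $72,303; $119,112; $15,876; $115,248; $60,690

Depreciable base = $606,297 − $132,600 = $473,697.
Rate = $473,697 / 22,557 units = $21 per unit.
Year 1: 4,308 × $21 = $90,468. Book value $515,829.
Year 2: 3,443 × $21 = $72,303. Book value $443,526.
Year 3: 5,672 × $21 = $119,112. Book value $324,414.
Year 4: 756 × $21 = $15,876. Book value $308,538.
Year 5: 5,488 × $21 = $115,248. Book value $193,290.
Year 6: 2,890 × $21 = $60,690. Book value $132,600.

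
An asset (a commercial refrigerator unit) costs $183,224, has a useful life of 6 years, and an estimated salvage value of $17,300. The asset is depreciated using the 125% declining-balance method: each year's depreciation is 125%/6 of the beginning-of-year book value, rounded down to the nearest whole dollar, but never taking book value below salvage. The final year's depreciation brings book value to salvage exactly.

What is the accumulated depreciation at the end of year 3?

Depreciable base = $183,224 − $17,300 = $165,924.
Year 1: ⌊$183,224 × 125%/6⌋ = $38,171. Book value $145,053.
Year 2: ⌊$145,053 × 125%/6⌋ = $30,219. Book value $114,834.
Year 3: ⌊$114,834 × 125%/6⌋ = $23,923. Book value $90,911.
Accumulated through year 3 = $183,224 − $90,911 = $92,313.

$92,313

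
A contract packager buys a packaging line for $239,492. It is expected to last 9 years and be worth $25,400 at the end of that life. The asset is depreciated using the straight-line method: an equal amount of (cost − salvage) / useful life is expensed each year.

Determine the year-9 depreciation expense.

Depreciable base = $239,492 − $25,400 = $214,092.
Annual expense = $214,092 / 9 = $23,788.

$23,788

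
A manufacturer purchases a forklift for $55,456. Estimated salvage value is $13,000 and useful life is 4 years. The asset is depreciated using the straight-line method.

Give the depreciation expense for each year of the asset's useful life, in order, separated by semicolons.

$10,614; $10,614; $10,614; $10,614

Depreciable base = $55,456 − $13,000 = $42,456.
Annual expense = $42,456 / 4 = $10,614.
End of year 1: book value $44,842.
End of year 2: book value $34,228.
End of year 3: book value $23,614.
End of year 4: book value $13,000.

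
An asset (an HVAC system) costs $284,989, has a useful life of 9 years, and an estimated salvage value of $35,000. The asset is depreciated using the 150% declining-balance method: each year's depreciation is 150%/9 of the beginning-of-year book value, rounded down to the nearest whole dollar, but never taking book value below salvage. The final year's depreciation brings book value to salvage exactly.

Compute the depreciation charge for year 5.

$22,906

Depreciable base = $284,989 − $35,000 = $249,989.
Year 1: ⌊$284,989 × 150%/9⌋ = $47,498. Book value $237,491.
Year 2: ⌊$237,491 × 150%/9⌋ = $39,581. Book value $197,910.
Year 3: ⌊$197,910 × 150%/9⌋ = $32,985. Book value $164,925.
Year 4: ⌊$164,925 × 150%/9⌋ = $27,487. Book value $137,438.
Year 5: ⌊$137,438 × 150%/9⌋ = $22,906. Book value $114,532.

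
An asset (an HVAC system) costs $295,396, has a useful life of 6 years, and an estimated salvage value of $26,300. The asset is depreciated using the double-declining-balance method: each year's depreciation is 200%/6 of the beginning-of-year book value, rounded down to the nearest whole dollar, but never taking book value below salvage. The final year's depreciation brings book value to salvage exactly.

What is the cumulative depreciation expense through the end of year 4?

$237,045

Depreciable base = $295,396 − $26,300 = $269,096.
Year 1: ⌊$295,396 × 200%/6⌋ = $98,465. Book value $196,931.
Year 2: ⌊$196,931 × 200%/6⌋ = $65,643. Book value $131,288.
Year 3: ⌊$131,288 × 200%/6⌋ = $43,762. Book value $87,526.
Year 4: ⌊$87,526 × 200%/6⌋ = $29,175. Book value $58,351.
Accumulated through year 4 = $295,396 − $58,351 = $237,045.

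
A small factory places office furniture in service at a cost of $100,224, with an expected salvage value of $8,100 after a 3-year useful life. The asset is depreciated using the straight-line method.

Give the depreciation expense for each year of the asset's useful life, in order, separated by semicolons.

Depreciable base = $100,224 − $8,100 = $92,124.
Annual expense = $92,124 / 3 = $30,708.
End of year 1: book value $69,516.
End of year 2: book value $38,808.
End of year 3: book value $8,100.

$30,708; $30,708; $30,708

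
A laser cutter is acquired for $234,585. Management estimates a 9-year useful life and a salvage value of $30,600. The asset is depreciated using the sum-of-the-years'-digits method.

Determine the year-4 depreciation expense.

$27,198

Depreciable base = $234,585 − $30,600 = $203,985.
Sum of the years' digits = 9+8+7+6+5+4+3+2+1 = 45.
Year 1: $203,985 × 9/45 = $40,797. Book value $193,788.
Year 2: $203,985 × 8/45 = $36,264. Book value $157,524.
Year 3: $203,985 × 7/45 = $31,731. Book value $125,793.
Year 4: $203,985 × 6/45 = $27,198. Book value $98,595.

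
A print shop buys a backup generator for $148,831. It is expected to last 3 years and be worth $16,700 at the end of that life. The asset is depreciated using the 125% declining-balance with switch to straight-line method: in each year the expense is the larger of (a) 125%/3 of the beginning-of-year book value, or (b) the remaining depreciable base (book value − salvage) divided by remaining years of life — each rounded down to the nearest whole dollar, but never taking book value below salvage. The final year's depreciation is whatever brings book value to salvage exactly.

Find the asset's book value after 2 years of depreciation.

$50,645

Depreciable base = $148,831 − $16,700 = $132,131.
Year 1: DB = ⌊$148,831 × 125%/3⌋ = $62,012; SL = ⌊$132,131/3⌋ = $44,043 → take DB $62,012. Book value $86,819.
Year 2: DB = ⌊$86,819 × 125%/3⌋ = $36,174; SL = ⌊$70,119/2⌋ = $35,059 → take DB $36,174. Book value $50,645.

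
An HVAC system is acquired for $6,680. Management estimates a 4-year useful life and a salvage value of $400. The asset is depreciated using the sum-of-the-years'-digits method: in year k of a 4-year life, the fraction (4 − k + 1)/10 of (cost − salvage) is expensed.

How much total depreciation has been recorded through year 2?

$4,396

Depreciable base = $6,680 − $400 = $6,280.
Sum of the years' digits = 4+3+2+1 = 10.
Year 1: $6,280 × 4/10 = $2,512. Book value $4,168.
Year 2: $6,280 × 3/10 = $1,884. Book value $2,284.
Accumulated through year 2 = $6,680 − $2,284 = $4,396.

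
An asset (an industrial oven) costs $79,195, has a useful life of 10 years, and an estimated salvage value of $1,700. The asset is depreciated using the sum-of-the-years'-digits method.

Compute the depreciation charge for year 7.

Depreciable base = $79,195 − $1,700 = $77,495.
Sum of the years' digits = 10+9+8+7+6+5+4+3+2+1 = 55.
Year 1: $77,495 × 10/55 = $14,090. Book value $65,105.
Year 2: $77,495 × 9/55 = $12,681. Book value $52,424.
Year 3: $77,495 × 8/55 = $11,272. Book value $41,152.
Year 4: $77,495 × 7/55 = $9,863. Book value $31,289.
Year 5: $77,495 × 6/55 = $8,454. Book value $22,835.
Year 6: $77,495 × 5/55 = $7,045. Book value $15,790.
Year 7: $77,495 × 4/55 = $5,636. Book value $10,154.

$5,636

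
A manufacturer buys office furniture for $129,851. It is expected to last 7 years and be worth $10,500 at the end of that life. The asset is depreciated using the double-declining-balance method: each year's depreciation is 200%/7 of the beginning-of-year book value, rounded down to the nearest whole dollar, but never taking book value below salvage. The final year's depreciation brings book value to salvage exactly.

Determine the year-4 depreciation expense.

Depreciable base = $129,851 − $10,500 = $119,351.
Year 1: ⌊$129,851 × 200%/7⌋ = $37,100. Book value $92,751.
Year 2: ⌊$92,751 × 200%/7⌋ = $26,500. Book value $66,251.
Year 3: ⌊$66,251 × 200%/7⌋ = $18,928. Book value $47,323.
Year 4: ⌊$47,323 × 200%/7⌋ = $13,520. Book value $33,803.

$13,520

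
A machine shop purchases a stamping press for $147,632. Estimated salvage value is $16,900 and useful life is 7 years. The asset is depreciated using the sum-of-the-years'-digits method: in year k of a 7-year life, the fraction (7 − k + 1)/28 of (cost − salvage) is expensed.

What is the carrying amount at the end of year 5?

Depreciable base = $147,632 − $16,900 = $130,732.
Sum of the years' digits = 7+6+5+4+3+2+1 = 28.
Year 1: $130,732 × 7/28 = $32,683. Book value $114,949.
Year 2: $130,732 × 6/28 = $28,014. Book value $86,935.
Year 3: $130,732 × 5/28 = $23,345. Book value $63,590.
Year 4: $130,732 × 4/28 = $18,676. Book value $44,914.
Year 5: $130,732 × 3/28 = $14,007. Book value $30,907.

$30,907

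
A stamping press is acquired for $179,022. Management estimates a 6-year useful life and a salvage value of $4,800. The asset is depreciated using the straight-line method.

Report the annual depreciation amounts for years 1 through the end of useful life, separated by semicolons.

Depreciable base = $179,022 − $4,800 = $174,222.
Annual expense = $174,222 / 6 = $29,037.
End of year 1: book value $149,985.
End of year 2: book value $120,948.
End of year 3: book value $91,911.
End of year 4: book value $62,874.
End of year 5: book value $33,837.
End of year 6: book value $4,800.

$29,037; $29,037; $29,037; $29,037; $29,037; $29,037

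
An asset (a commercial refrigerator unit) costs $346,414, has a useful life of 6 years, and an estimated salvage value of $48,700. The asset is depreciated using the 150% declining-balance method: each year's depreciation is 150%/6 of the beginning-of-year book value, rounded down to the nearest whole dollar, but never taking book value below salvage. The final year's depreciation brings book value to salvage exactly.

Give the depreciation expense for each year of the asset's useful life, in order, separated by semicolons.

Depreciable base = $346,414 − $48,700 = $297,714.
Year 1: ⌊$346,414 × 150%/6⌋ = $86,603. Book value $259,811.
Year 2: ⌊$259,811 × 150%/6⌋ = $64,952. Book value $194,859.
Year 3: ⌊$194,859 × 150%/6⌋ = $48,714. Book value $146,145.
Year 4: ⌊$146,145 × 150%/6⌋ = $36,536. Book value $109,609.
Year 5: ⌊$109,609 × 150%/6⌋ = $27,402. Book value $82,207.
Year 6 (final): $82,207 − $48,700 = $33,507. Book value $48,700.

$86,603; $64,952; $48,714; $36,536; $27,402; $33,507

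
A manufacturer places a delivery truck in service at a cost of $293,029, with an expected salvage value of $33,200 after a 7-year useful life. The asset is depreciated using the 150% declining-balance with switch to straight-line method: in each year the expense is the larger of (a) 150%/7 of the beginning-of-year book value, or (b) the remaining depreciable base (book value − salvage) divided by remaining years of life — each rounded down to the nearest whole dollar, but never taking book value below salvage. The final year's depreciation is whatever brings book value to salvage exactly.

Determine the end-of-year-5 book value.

$85,520

Depreciable base = $293,029 − $33,200 = $259,829.
Year 1: DB = ⌊$293,029 × 150%/7⌋ = $62,791; SL = ⌊$259,829/7⌋ = $37,118 → take DB $62,791. Book value $230,238.
Year 2: DB = ⌊$230,238 × 150%/7⌋ = $49,336; SL = ⌊$197,038/6⌋ = $32,839 → take DB $49,336. Book value $180,902.
Year 3: DB = ⌊$180,902 × 150%/7⌋ = $38,764; SL = ⌊$147,702/5⌋ = $29,540 → take DB $38,764. Book value $142,138.
Year 4: DB = ⌊$142,138 × 150%/7⌋ = $30,458; SL = ⌊$108,938/4⌋ = $27,234 → take DB $30,458. Book value $111,680.
Year 5: DB = ⌊$111,680 × 150%/7⌋ = $23,931; SL = ⌊$78,480/3⌋ = $26,160 → take SL $26,160. Book value $85,520.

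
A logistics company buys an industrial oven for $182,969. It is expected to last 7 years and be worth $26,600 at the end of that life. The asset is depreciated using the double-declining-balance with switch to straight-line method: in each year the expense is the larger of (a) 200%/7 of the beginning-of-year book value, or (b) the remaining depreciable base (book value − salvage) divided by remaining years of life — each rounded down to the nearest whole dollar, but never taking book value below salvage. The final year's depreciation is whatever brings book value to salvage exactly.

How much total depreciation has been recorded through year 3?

$116,288

Depreciable base = $182,969 − $26,600 = $156,369.
Year 1: DB = ⌊$182,969 × 200%/7⌋ = $52,276; SL = ⌊$156,369/7⌋ = $22,338 → take DB $52,276. Book value $130,693.
Year 2: DB = ⌊$130,693 × 200%/7⌋ = $37,340; SL = ⌊$104,093/6⌋ = $17,348 → take DB $37,340. Book value $93,353.
Year 3: DB = ⌊$93,353 × 200%/7⌋ = $26,672; SL = ⌊$66,753/5⌋ = $13,350 → take DB $26,672. Book value $66,681.
Accumulated through year 3 = $182,969 − $66,681 = $116,288.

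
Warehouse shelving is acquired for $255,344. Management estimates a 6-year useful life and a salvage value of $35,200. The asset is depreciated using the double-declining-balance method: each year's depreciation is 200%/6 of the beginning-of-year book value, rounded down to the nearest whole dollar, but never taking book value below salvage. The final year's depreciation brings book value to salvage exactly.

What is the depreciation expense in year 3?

Depreciable base = $255,344 − $35,200 = $220,144.
Year 1: ⌊$255,344 × 200%/6⌋ = $85,114. Book value $170,230.
Year 2: ⌊$170,230 × 200%/6⌋ = $56,743. Book value $113,487.
Year 3: ⌊$113,487 × 200%/6⌋ = $37,829. Book value $75,658.

$37,829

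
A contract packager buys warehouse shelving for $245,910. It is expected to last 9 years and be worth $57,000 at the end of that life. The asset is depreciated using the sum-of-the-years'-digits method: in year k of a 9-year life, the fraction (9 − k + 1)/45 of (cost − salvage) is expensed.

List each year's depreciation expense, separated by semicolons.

Depreciable base = $245,910 − $57,000 = $188,910.
Sum of the years' digits = 9+8+7+6+5+4+3+2+1 = 45.
Year 1: $188,910 × 9/45 = $37,782. Book value $208,128.
Year 2: $188,910 × 8/45 = $33,584. Book value $174,544.
Year 3: $188,910 × 7/45 = $29,386. Book value $145,158.
Year 4: $188,910 × 6/45 = $25,188. Book value $119,970.
Year 5: $188,910 × 5/45 = $20,990. Book value $98,980.
Year 6: $188,910 × 4/45 = $16,792. Book value $82,188.
Year 7: $188,910 × 3/45 = $12,594. Book value $69,594.
Year 8: $188,910 × 2/45 = $8,396. Book value $61,198.
Year 9: $188,910 × 1/45 = $4,198. Book value $57,000.

$37,782; $33,584; $29,386; $25,188; $20,990; $16,792; $12,594; $8,396; $4,198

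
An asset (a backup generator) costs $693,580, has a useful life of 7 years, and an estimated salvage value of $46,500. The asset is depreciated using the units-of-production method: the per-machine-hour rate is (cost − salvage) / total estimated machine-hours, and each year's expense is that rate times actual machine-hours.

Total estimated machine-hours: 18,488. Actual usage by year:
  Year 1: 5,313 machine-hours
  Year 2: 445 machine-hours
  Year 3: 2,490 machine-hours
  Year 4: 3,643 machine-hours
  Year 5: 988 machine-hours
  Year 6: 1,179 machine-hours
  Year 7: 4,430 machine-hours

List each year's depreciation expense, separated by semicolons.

$185,955; $15,575; $87,150; $127,505; $34,580; $41,265; $155,050

Depreciable base = $693,580 − $46,500 = $647,080.
Rate = $647,080 / 18,488 machine-hours = $35 per machine-hour.
Year 1: 5,313 × $35 = $185,955. Book value $507,625.
Year 2: 445 × $35 = $15,575. Book value $492,050.
Year 3: 2,490 × $35 = $87,150. Book value $404,900.
Year 4: 3,643 × $35 = $127,505. Book value $277,395.
Year 5: 988 × $35 = $34,580. Book value $242,815.
Year 6: 1,179 × $35 = $41,265. Book value $201,550.
Year 7: 4,430 × $35 = $155,050. Book value $46,500.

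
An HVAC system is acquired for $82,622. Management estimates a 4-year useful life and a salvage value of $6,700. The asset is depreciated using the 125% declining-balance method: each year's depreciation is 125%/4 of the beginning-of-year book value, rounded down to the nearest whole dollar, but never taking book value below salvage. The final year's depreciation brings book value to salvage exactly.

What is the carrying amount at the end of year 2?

$39,053

Depreciable base = $82,622 − $6,700 = $75,922.
Year 1: ⌊$82,622 × 125%/4⌋ = $25,819. Book value $56,803.
Year 2: ⌊$56,803 × 125%/4⌋ = $17,750. Book value $39,053.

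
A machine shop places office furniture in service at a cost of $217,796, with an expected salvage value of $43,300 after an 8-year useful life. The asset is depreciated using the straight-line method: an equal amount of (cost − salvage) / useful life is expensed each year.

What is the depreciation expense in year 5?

Depreciable base = $217,796 − $43,300 = $174,496.
Annual expense = $174,496 / 8 = $21,812.

$21,812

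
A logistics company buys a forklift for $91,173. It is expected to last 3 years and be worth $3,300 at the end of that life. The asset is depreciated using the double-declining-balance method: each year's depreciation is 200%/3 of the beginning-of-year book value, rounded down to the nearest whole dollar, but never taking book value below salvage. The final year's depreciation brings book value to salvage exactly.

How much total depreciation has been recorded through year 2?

$81,042

Depreciable base = $91,173 − $3,300 = $87,873.
Year 1: ⌊$91,173 × 200%/3⌋ = $60,782. Book value $30,391.
Year 2: ⌊$30,391 × 200%/3⌋ = $20,260. Book value $10,131.
Accumulated through year 2 = $91,173 − $10,131 = $81,042.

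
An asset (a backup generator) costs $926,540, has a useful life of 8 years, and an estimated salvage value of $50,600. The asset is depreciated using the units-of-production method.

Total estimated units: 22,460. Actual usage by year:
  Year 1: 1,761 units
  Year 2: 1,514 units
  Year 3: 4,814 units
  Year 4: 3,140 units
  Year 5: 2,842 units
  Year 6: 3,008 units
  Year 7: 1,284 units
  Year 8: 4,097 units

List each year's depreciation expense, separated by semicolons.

$68,679; $59,046; $187,746; $122,460; $110,838; $117,312; $50,076; $159,783

Depreciable base = $926,540 − $50,600 = $875,940.
Rate = $875,940 / 22,460 units = $39 per unit.
Year 1: 1,761 × $39 = $68,679. Book value $857,861.
Year 2: 1,514 × $39 = $59,046. Book value $798,815.
Year 3: 4,814 × $39 = $187,746. Book value $611,069.
Year 4: 3,140 × $39 = $122,460. Book value $488,609.
Year 5: 2,842 × $39 = $110,838. Book value $377,771.
Year 6: 3,008 × $39 = $117,312. Book value $260,459.
Year 7: 1,284 × $39 = $50,076. Book value $210,383.
Year 8: 4,097 × $39 = $159,783. Book value $50,600.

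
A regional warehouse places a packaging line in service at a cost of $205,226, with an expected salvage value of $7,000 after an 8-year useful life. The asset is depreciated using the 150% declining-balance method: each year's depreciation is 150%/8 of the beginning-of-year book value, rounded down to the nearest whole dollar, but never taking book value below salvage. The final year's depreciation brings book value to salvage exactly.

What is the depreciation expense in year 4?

Depreciable base = $205,226 − $7,000 = $198,226.
Year 1: ⌊$205,226 × 150%/8⌋ = $38,479. Book value $166,747.
Year 2: ⌊$166,747 × 150%/8⌋ = $31,265. Book value $135,482.
Year 3: ⌊$135,482 × 150%/8⌋ = $25,402. Book value $110,080.
Year 4: ⌊$110,080 × 150%/8⌋ = $20,640. Book value $89,440.

$20,640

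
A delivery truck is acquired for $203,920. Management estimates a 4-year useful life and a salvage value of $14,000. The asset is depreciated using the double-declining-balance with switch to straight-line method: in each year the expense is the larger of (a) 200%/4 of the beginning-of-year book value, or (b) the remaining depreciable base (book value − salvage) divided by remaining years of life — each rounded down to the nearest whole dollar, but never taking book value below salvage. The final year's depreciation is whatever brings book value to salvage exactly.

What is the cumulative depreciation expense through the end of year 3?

Depreciable base = $203,920 − $14,000 = $189,920.
Year 1: DB = ⌊$203,920 × 200%/4⌋ = $101,960; SL = ⌊$189,920/4⌋ = $47,480 → take DB $101,960. Book value $101,960.
Year 2: DB = ⌊$101,960 × 200%/4⌋ = $50,980; SL = ⌊$87,960/3⌋ = $29,320 → take DB $50,980. Book value $50,980.
Year 3: DB = ⌊$50,980 × 200%/4⌋ = $25,490; SL = ⌊$36,980/2⌋ = $18,490 → take DB $25,490. Book value $25,490.
Accumulated through year 3 = $203,920 − $25,490 = $178,430.

$178,430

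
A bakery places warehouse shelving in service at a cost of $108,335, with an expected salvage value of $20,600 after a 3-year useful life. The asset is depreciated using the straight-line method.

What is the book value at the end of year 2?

$49,845

Depreciable base = $108,335 − $20,600 = $87,735.
Annual expense = $87,735 / 3 = $29,245.
End of year 1: book value $79,090.
End of year 2: book value $49,845.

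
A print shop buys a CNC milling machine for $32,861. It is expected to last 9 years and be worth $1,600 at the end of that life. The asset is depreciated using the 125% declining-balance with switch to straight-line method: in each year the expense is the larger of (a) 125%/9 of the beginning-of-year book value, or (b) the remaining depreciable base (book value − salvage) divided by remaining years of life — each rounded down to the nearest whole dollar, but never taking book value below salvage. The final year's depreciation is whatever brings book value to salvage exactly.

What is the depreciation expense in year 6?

Depreciable base = $32,861 − $1,600 = $31,261.
Year 1: DB = ⌊$32,861 × 125%/9⌋ = $4,564; SL = ⌊$31,261/9⌋ = $3,473 → take DB $4,564. Book value $28,297.
Year 2: DB = ⌊$28,297 × 125%/9⌋ = $3,930; SL = ⌊$26,697/8⌋ = $3,337 → take DB $3,930. Book value $24,367.
Year 3: DB = ⌊$24,367 × 125%/9⌋ = $3,384; SL = ⌊$22,767/7⌋ = $3,252 → take DB $3,384. Book value $20,983.
Year 4: DB = ⌊$20,983 × 125%/9⌋ = $2,914; SL = ⌊$19,383/6⌋ = $3,230 → take SL $3,230. Book value $17,753.
Year 5: DB = ⌊$17,753 × 125%/9⌋ = $2,465; SL = ⌊$16,153/5⌋ = $3,230 → take SL $3,230. Book value $14,523.
Year 6: DB = ⌊$14,523 × 125%/9⌋ = $2,017; SL = ⌊$12,923/4⌋ = $3,230 → take SL $3,230. Book value $11,293.

$3,230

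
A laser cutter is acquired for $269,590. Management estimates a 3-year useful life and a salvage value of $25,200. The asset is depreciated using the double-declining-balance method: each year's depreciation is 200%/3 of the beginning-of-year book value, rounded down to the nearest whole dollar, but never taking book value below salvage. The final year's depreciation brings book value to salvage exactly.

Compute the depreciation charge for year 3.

Depreciable base = $269,590 − $25,200 = $244,390.
Year 1: ⌊$269,590 × 200%/3⌋ = $179,726. Book value $89,864.
Year 2: ⌊$89,864 × 200%/3⌋ = $59,909. Book value $29,955.
Year 3 (final): $29,955 − $25,200 = $4,755. Book value $25,200.

$4,755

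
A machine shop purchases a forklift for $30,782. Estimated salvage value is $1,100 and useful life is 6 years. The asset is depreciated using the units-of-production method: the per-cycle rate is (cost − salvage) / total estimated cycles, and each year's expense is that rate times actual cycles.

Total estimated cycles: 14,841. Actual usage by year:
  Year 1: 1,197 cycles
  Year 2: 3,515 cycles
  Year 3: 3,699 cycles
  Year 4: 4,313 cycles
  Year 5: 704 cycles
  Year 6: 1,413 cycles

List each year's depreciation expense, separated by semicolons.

Depreciable base = $30,782 − $1,100 = $29,682.
Rate = $29,682 / 14,841 cycles = $2 per cycle.
Year 1: 1,197 × $2 = $2,394. Book value $28,388.
Year 2: 3,515 × $2 = $7,030. Book value $21,358.
Year 3: 3,699 × $2 = $7,398. Book value $13,960.
Year 4: 4,313 × $2 = $8,626. Book value $5,334.
Year 5: 704 × $2 = $1,408. Book value $3,926.
Year 6: 1,413 × $2 = $2,826. Book value $1,100.

$2,394; $7,030; $7,398; $8,626; $1,408; $2,826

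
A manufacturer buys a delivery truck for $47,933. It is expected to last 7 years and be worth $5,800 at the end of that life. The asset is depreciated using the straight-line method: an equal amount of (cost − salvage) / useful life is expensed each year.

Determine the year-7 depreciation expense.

$6,019

Depreciable base = $47,933 − $5,800 = $42,133.
Annual expense = $42,133 / 7 = $6,019.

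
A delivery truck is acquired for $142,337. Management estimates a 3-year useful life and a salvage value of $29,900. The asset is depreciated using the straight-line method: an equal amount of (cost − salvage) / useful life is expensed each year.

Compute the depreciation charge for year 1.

$37,479

Depreciable base = $142,337 − $29,900 = $112,437.
Annual expense = $112,437 / 3 = $37,479.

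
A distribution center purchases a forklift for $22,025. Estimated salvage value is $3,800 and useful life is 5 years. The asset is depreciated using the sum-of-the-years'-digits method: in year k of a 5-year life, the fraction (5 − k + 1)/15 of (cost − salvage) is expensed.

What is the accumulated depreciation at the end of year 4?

Depreciable base = $22,025 − $3,800 = $18,225.
Sum of the years' digits = 5+4+3+2+1 = 15.
Year 1: $18,225 × 5/15 = $6,075. Book value $15,950.
Year 2: $18,225 × 4/15 = $4,860. Book value $11,090.
Year 3: $18,225 × 3/15 = $3,645. Book value $7,445.
Year 4: $18,225 × 2/15 = $2,430. Book value $5,015.
Accumulated through year 4 = $22,025 − $5,015 = $17,010.

$17,010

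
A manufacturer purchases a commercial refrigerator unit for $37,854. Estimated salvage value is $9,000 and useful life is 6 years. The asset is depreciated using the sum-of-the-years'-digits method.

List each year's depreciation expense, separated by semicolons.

Depreciable base = $37,854 − $9,000 = $28,854.
Sum of the years' digits = 6+5+4+3+2+1 = 21.
Year 1: $28,854 × 6/21 = $8,244. Book value $29,610.
Year 2: $28,854 × 5/21 = $6,870. Book value $22,740.
Year 3: $28,854 × 4/21 = $5,496. Book value $17,244.
Year 4: $28,854 × 3/21 = $4,122. Book value $13,122.
Year 5: $28,854 × 2/21 = $2,748. Book value $10,374.
Year 6: $28,854 × 1/21 = $1,374. Book value $9,000.

$8,244; $6,870; $5,496; $4,122; $2,748; $1,374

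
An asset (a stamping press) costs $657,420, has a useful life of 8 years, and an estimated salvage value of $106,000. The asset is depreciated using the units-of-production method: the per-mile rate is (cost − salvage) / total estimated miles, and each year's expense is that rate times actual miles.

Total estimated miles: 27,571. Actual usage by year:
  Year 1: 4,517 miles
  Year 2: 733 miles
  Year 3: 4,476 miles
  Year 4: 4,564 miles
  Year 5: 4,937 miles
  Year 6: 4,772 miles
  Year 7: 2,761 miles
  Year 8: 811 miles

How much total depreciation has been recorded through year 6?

Depreciable base = $657,420 − $106,000 = $551,420.
Rate = $551,420 / 27,571 miles = $20 per mile.
Year 1: 4,517 × $20 = $90,340. Book value $567,080.
Year 2: 733 × $20 = $14,660. Book value $552,420.
Year 3: 4,476 × $20 = $89,520. Book value $462,900.
Year 4: 4,564 × $20 = $91,280. Book value $371,620.
Year 5: 4,937 × $20 = $98,740. Book value $272,880.
Year 6: 4,772 × $20 = $95,440. Book value $177,440.
Accumulated through year 6 = $657,420 − $177,440 = $479,980.

$479,980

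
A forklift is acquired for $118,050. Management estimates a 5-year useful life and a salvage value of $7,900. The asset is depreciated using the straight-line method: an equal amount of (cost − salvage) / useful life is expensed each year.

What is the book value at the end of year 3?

$51,960

Depreciable base = $118,050 − $7,900 = $110,150.
Annual expense = $110,150 / 5 = $22,030.
End of year 1: book value $96,020.
End of year 2: book value $73,990.
End of year 3: book value $51,960.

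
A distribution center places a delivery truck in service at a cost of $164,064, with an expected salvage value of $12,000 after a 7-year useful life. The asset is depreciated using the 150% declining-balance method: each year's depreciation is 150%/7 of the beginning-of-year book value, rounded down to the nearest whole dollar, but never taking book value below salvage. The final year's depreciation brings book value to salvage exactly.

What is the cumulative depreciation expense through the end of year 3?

Depreciable base = $164,064 − $12,000 = $152,064.
Year 1: ⌊$164,064 × 150%/7⌋ = $35,156. Book value $128,908.
Year 2: ⌊$128,908 × 150%/7⌋ = $27,623. Book value $101,285.
Year 3: ⌊$101,285 × 150%/7⌋ = $21,703. Book value $79,582.
Accumulated through year 3 = $164,064 − $79,582 = $84,482.

$84,482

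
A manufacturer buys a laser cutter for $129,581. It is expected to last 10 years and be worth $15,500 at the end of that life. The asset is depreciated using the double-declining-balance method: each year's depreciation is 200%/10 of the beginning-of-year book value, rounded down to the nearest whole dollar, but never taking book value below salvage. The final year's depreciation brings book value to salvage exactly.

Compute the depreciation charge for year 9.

$4,348

Depreciable base = $129,581 − $15,500 = $114,081.
Year 1: ⌊$129,581 × 200%/10⌋ = $25,916. Book value $103,665.
Year 2: ⌊$103,665 × 200%/10⌋ = $20,733. Book value $82,932.
Year 3: ⌊$82,932 × 200%/10⌋ = $16,586. Book value $66,346.
Year 4: ⌊$66,346 × 200%/10⌋ = $13,269. Book value $53,077.
Year 5: ⌊$53,077 × 200%/10⌋ = $10,615. Book value $42,462.
Year 6: ⌊$42,462 × 200%/10⌋ = $8,492. Book value $33,970.
Year 7: ⌊$33,970 × 200%/10⌋ = $6,794. Book value $27,176.
Year 8: ⌊$27,176 × 200%/10⌋ = $5,435. Book value $21,741.
Year 9: ⌊$21,741 × 200%/10⌋ = $4,348. Book value $17,393.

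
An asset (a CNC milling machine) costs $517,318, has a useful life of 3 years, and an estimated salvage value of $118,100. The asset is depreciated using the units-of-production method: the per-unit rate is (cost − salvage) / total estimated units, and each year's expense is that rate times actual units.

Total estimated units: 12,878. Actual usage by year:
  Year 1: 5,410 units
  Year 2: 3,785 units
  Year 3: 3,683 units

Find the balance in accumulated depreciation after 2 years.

Depreciable base = $517,318 − $118,100 = $399,218.
Rate = $399,218 / 12,878 units = $31 per unit.
Year 1: 5,410 × $31 = $167,710. Book value $349,608.
Year 2: 3,785 × $31 = $117,335. Book value $232,273.
Accumulated through year 2 = $517,318 − $232,273 = $285,045.

$285,045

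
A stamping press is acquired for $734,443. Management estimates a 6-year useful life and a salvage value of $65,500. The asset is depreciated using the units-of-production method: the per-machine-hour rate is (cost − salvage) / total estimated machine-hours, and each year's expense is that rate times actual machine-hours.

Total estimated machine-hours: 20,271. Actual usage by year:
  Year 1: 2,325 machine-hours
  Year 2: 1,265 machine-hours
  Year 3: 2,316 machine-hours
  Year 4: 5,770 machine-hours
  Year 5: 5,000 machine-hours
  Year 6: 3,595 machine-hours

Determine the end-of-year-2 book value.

Depreciable base = $734,443 − $65,500 = $668,943.
Rate = $668,943 / 20,271 machine-hours = $33 per machine-hour.
Year 1: 2,325 × $33 = $76,725. Book value $657,718.
Year 2: 1,265 × $33 = $41,745. Book value $615,973.

$615,973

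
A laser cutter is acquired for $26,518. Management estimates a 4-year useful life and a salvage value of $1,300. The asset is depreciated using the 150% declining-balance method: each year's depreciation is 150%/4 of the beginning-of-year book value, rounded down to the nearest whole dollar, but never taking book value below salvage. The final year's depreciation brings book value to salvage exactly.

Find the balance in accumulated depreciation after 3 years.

$20,043

Depreciable base = $26,518 − $1,300 = $25,218.
Year 1: ⌊$26,518 × 150%/4⌋ = $9,944. Book value $16,574.
Year 2: ⌊$16,574 × 150%/4⌋ = $6,215. Book value $10,359.
Year 3: ⌊$10,359 × 150%/4⌋ = $3,884. Book value $6,475.
Accumulated through year 3 = $26,518 − $6,475 = $20,043.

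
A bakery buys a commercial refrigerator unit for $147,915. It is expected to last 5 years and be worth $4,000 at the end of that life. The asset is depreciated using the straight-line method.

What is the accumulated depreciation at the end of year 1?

Depreciable base = $147,915 − $4,000 = $143,915.
Annual expense = $143,915 / 5 = $28,783.
End of year 1: book value $119,132.
Accumulated through year 1 = $147,915 − $119,132 = $28,783.

$28,783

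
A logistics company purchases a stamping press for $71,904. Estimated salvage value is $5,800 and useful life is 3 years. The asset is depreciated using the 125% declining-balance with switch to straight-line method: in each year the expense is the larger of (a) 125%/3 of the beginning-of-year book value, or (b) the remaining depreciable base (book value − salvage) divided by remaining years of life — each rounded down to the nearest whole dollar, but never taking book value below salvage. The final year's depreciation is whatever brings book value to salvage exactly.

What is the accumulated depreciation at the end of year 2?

Depreciable base = $71,904 − $5,800 = $66,104.
Year 1: DB = ⌊$71,904 × 125%/3⌋ = $29,960; SL = ⌊$66,104/3⌋ = $22,034 → take DB $29,960. Book value $41,944.
Year 2: DB = ⌊$41,944 × 125%/3⌋ = $17,476; SL = ⌊$36,144/2⌋ = $18,072 → take SL $18,072. Book value $23,872.
Accumulated through year 2 = $71,904 − $23,872 = $48,032.

$48,032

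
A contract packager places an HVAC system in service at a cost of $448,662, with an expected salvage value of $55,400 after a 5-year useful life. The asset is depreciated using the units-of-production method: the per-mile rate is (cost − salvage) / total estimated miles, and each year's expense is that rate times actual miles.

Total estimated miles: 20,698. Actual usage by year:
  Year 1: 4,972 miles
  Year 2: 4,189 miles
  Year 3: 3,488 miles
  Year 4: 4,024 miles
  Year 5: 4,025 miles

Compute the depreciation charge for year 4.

$76,456

Depreciable base = $448,662 − $55,400 = $393,262.
Rate = $393,262 / 20,698 miles = $19 per mile.
Year 1: 4,972 × $19 = $94,468. Book value $354,194.
Year 2: 4,189 × $19 = $79,591. Book value $274,603.
Year 3: 3,488 × $19 = $66,272. Book value $208,331.
Year 4: 4,024 × $19 = $76,456. Book value $131,875.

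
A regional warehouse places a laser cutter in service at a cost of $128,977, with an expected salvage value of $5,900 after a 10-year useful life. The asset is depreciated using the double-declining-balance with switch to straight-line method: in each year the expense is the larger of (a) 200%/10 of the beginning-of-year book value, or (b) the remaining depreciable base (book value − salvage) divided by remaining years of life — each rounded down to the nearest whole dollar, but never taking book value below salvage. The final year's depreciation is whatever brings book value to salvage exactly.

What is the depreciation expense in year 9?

$6,978

Depreciable base = $128,977 − $5,900 = $123,077.
Year 1: DB = ⌊$128,977 × 200%/10⌋ = $25,795; SL = ⌊$123,077/10⌋ = $12,307 → take DB $25,795. Book value $103,182.
Year 2: DB = ⌊$103,182 × 200%/10⌋ = $20,636; SL = ⌊$97,282/9⌋ = $10,809 → take DB $20,636. Book value $82,546.
Year 3: DB = ⌊$82,546 × 200%/10⌋ = $16,509; SL = ⌊$76,646/8⌋ = $9,580 → take DB $16,509. Book value $66,037.
Year 4: DB = ⌊$66,037 × 200%/10⌋ = $13,207; SL = ⌊$60,137/7⌋ = $8,591 → take DB $13,207. Book value $52,830.
Year 5: DB = ⌊$52,830 × 200%/10⌋ = $10,566; SL = ⌊$46,930/6⌋ = $7,821 → take DB $10,566. Book value $42,264.
Year 6: DB = ⌊$42,264 × 200%/10⌋ = $8,452; SL = ⌊$36,364/5⌋ = $7,272 → take DB $8,452. Book value $33,812.
Year 7: DB = ⌊$33,812 × 200%/10⌋ = $6,762; SL = ⌊$27,912/4⌋ = $6,978 → take SL $6,978. Book value $26,834.
Year 8: DB = ⌊$26,834 × 200%/10⌋ = $5,366; SL = ⌊$20,934/3⌋ = $6,978 → take SL $6,978. Book value $19,856.
Year 9: DB = ⌊$19,856 × 200%/10⌋ = $3,971; SL = ⌊$13,956/2⌋ = $6,978 → take SL $6,978. Book value $12,878.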